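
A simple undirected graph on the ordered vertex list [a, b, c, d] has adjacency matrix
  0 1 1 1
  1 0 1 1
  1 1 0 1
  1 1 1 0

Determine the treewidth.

A width-3 tree decomposition is:
Bags: B1 = {a, b, c, d}
Tree: (single bag)
A single bag containing all 4 vertices is trivially a valid decomposition of width 3. On the other hand G contains the 4-clique {a, b, c, d}. A clique must lie in a single bag of any decomposition, so no decomposition can have width below 3. Therefore the treewidth is 3.

3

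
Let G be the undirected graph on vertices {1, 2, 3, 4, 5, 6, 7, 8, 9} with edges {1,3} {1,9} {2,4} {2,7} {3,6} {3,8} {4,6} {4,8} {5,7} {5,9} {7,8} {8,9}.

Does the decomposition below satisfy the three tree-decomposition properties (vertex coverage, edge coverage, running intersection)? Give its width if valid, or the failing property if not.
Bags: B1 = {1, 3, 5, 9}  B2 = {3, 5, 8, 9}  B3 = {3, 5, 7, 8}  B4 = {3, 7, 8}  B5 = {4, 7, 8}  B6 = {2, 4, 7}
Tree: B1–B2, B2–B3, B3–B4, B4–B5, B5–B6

A tree decomposition must satisfy three properties: every vertex lies in some bag; for every edge, both endpoints lie together in some bag; and for every vertex, the bags containing it form a connected subtree. Here vertex 6 appears in no bag, so the decomposition is invalid.

No — vertex 6 appears in no bag.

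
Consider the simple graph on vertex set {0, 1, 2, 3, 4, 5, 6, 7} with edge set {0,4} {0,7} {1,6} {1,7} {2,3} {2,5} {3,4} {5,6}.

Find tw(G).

A width-2 tree decomposition is:
Bags: B1 = {0, 3, 4}  B2 = {0, 3, 7}  B3 = {1, 3, 7}  B4 = {1, 3, 6}  B5 = {3, 5, 6}  B6 = {2, 3, 5}
Tree: B1–B2, B2–B3, B3–B4, B4–B5, B5–B6
The largest bag has 3 vertices, giving width 2; this decomposition certifies tw(G) ≤ 2. The edges 3–4–0–7–1–6–5–2–3 form a cycle, so G is not a tree and its treewidth is at least 2. Therefore the treewidth is 2.

2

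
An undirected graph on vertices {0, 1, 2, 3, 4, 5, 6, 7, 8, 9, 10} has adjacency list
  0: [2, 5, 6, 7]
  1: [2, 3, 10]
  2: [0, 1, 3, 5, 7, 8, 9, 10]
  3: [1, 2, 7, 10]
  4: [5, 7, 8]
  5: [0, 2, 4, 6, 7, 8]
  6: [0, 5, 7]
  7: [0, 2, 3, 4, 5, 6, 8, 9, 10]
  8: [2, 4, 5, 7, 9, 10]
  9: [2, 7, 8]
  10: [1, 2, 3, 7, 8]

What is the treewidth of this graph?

A width-3 tree decomposition is:
Bags: B1 = {2, 5, 7, 8}  B2 = {0, 2, 5, 7}  B3 = {2, 7, 8, 10}  B4 = {2, 3, 7, 10}  B5 = {4, 5, 7, 8}  B6 = {2, 7, 8, 9}  B7 = {0, 5, 6, 7}  B8 = {1, 2, 3, 10}
Tree: B1–B2, B1–B3, B3–B4, B1–B5, B1–B6, B2–B7, B4–B8
Each bag holds 4 vertices, so the decomposition has width 3, which upper-bounds the treewidth. On the other hand G contains the 4-clique {1, 2, 3, 10}. A clique must lie in a single bag of any decomposition, so no decomposition can have width below 3. Hence tw(G) = 3 exactly.

3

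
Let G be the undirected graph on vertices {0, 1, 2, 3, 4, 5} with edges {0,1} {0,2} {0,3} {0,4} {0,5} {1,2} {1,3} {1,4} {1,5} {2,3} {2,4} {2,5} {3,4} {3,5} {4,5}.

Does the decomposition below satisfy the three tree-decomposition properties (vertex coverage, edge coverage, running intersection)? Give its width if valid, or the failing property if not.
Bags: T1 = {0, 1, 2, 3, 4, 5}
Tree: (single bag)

Yes; width 5.

Vertex coverage: the bags together contain {0, 1, 2, 3, 4, 5}, the full vertex set. Edge coverage: each edge of G has both endpoints in at least one bag. Running intersection: for every vertex, the bags containing it form a connected subtree. All three properties hold, so this is a valid tree decomposition of width max|bag| − 1 = 5, and hence tw(G) ≤ 5.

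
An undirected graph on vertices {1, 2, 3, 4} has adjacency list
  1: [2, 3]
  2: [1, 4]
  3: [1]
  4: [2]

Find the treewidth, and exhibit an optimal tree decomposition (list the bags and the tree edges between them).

Treewidth 1.
Bags: B1 = {1, 3}  B2 = {1, 2}  B3 = {2, 4}
Tree: B1–B2, B2–B3

The largest bag has 2 vertices, giving width 1; this decomposition certifies tw(G) ≤ 1. Any graph with an edge has treewidth ≥ 1, and G has the edge 3–1. The upper and lower bounds meet at 1, so that is the treewidth.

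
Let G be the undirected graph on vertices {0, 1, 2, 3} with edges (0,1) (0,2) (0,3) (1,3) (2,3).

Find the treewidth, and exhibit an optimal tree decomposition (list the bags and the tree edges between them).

Every bag has size at most 3, so the width is 3 − 1 = 2 and tw(G) ≤ 2. For the lower bound, the 3 vertices {0, 1, 3} are pairwise adjacent, and any tree decomposition puts a clique entirely inside one bag — forcing width ≥ 2. Therefore the treewidth is 2.

Treewidth 2.
Bags: B1 = {0, 1, 3}  B2 = {0, 2, 3}
Tree: B1–B2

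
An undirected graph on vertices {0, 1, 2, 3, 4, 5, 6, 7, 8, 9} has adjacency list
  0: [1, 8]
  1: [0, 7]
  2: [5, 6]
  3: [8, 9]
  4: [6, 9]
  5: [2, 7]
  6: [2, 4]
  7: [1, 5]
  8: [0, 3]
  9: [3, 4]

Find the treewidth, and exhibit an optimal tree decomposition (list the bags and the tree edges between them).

Every bag has size at most 3, so the width is 3 − 1 = 2 and tw(G) ≤ 2. The edges 0–8–3–9–4–6–2–5–7–1–0 form a cycle, so G is not a tree and its treewidth is at least 2. Combining the bounds, tw(G) = 2.

Treewidth 2.
One such decomposition:
Bags: B1 = {0, 3, 8}  B2 = {0, 3, 9}  B3 = {0, 4, 9}  B4 = {0, 4, 6}  B5 = {0, 2, 6}  B6 = {0, 2, 5}  B7 = {0, 5, 7}  B8 = {0, 1, 7}
Tree: B1–B2, B2–B3, B3–B4, B4–B5, B5–B6, B6–B7, B7–B8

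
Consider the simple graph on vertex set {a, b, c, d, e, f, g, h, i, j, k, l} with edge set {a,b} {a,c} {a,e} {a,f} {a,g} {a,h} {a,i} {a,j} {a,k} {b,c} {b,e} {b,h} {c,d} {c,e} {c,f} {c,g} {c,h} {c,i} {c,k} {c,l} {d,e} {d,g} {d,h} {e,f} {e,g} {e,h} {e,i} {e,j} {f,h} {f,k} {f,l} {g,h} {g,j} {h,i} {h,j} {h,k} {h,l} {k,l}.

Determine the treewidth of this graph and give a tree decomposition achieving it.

Treewidth 4.
Bags: B1 = {a, c, e, f, h}  B2 = {a, c, e, g, h}  B3 = {a, c, f, h, k}  B4 = {a, c, e, h, i}  B5 = {c, d, e, g, h}  B6 = {c, f, h, k, l}  B7 = {a, e, g, h, j}  B8 = {a, b, c, e, h}
Tree: B1–B2, B1–B3, B1–B4, B2–B5, B3–B6, B2–B7, B2–B8

The largest bag has 5 vertices, giving width 4; this decomposition certifies tw(G) ≤ 4. For the lower bound, the 5 vertices {a, e, g, h, j} are pairwise adjacent, and any tree decomposition puts a clique entirely inside one bag — forcing width ≥ 4. Hence tw(G) = 4 exactly.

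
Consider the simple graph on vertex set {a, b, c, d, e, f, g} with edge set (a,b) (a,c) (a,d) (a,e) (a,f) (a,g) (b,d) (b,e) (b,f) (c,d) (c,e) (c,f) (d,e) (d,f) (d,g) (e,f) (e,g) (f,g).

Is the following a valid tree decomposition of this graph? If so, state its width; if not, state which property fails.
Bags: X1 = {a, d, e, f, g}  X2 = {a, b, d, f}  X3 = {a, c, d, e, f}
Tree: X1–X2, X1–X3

A tree decomposition must satisfy three properties: every vertex lies in some bag; for every edge, both endpoints lie together in some bag; and for every vertex, the bags containing it form a connected subtree. Here edge (e,b) lies in no bag, so the decomposition is invalid.

No — edge (e,b) lies in no bag.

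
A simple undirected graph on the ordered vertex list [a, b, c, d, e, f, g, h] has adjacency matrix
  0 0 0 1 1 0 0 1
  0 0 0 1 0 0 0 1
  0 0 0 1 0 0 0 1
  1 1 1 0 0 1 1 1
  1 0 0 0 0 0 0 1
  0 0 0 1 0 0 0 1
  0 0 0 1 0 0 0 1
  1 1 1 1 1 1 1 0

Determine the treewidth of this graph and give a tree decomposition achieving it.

Each bag holds 3 vertices, so the decomposition has width 2, which upper-bounds the treewidth. For the lower bound, the 3 vertices {d, f, h} are pairwise adjacent, and any tree decomposition puts a clique entirely inside one bag — forcing width ≥ 2. Therefore the treewidth is 2.

Treewidth 2.
One optimal decomposition is:
Bags: B1 = {a, d, h}  B2 = {c, d, h}  B3 = {d, f, h}  B4 = {d, g, h}  B5 = {b, d, h}  B6 = {a, e, h}
Tree: B1–B2, B1–B3, B1–B4, B4–B5, B1–B6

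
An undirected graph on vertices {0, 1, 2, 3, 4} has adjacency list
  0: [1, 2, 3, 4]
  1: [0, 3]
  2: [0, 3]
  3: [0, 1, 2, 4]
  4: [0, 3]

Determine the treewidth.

2

A width-2 tree decomposition is:
Bags: B1 = {0, 3, 4}  B2 = {0, 1, 3}  B3 = {0, 2, 3}
Tree: B1–B2, B2–B3
Every bag has size at most 3, so the width is 3 − 1 = 2 and tw(G) ≤ 2. For the lower bound, the 3 vertices {0, 1, 3} are pairwise adjacent, and any tree decomposition puts a clique entirely inside one bag — forcing width ≥ 2. The upper and lower bounds meet at 2, so that is the treewidth.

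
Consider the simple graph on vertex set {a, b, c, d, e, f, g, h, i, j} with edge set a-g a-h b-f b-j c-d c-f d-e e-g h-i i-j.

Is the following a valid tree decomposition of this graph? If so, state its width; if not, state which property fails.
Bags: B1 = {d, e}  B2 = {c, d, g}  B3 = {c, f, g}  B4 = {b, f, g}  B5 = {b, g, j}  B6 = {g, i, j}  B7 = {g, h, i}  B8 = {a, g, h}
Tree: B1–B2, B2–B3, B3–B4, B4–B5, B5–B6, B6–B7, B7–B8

No — edge (g,e) lies in no bag.

A tree decomposition must satisfy three properties: every vertex lies in some bag; for every edge, both endpoints lie together in some bag; and for every vertex, the bags containing it form a connected subtree. Here edge (g,e) lies in no bag, so the decomposition is invalid.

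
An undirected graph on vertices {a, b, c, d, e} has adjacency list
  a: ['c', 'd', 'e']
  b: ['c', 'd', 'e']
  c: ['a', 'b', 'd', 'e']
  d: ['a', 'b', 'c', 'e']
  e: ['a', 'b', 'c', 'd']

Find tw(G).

3

A width-3 tree decomposition is:
Bags: B1 = {b, c, d, e}  B2 = {a, c, d, e}
Tree: B1–B2
The largest bag has 4 vertices, giving width 3; this decomposition certifies tw(G) ≤ 3. For the lower bound, the 4 vertices {a, c, d, e} are pairwise adjacent, and any tree decomposition puts a clique entirely inside one bag — forcing width ≥ 3. The upper and lower bounds meet at 3, so that is the treewidth.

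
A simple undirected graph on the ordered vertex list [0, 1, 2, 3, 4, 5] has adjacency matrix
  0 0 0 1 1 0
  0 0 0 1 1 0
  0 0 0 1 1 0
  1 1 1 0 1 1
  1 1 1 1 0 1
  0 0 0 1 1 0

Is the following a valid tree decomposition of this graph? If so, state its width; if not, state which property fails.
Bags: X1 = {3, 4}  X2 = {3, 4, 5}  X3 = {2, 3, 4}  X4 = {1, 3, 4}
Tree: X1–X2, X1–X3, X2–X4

No — vertex 0 appears in no bag.

A tree decomposition must satisfy three properties: every vertex lies in some bag; for every edge, both endpoints lie together in some bag; and for every vertex, the bags containing it form a connected subtree. Here vertex 0 appears in no bag, so the decomposition is invalid.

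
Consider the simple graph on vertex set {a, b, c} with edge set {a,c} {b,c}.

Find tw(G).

1

A width-1 tree decomposition is:
Bags: B1 = {a, c}  B2 = {b, c}
Tree: B1–B2
The largest bag has 2 vertices, giving width 1; this decomposition certifies tw(G) ≤ 1. G has an edge, so its treewidth is at least 1. The upper and lower bounds meet at 1, so that is the treewidth.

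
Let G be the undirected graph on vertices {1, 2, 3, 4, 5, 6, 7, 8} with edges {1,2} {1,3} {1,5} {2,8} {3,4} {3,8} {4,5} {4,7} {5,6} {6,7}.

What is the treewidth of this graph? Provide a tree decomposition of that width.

Treewidth 2.
One optimal decomposition is:
Bags: B1 = {5, 6, 7}  B2 = {4, 5, 7}  B3 = {1, 4, 5}  B4 = {1, 3, 4}  B5 = {1, 2, 3}  B6 = {2, 3, 8}
Tree: B1–B2, B2–B3, B3–B4, B4–B5, B5–B6

Every bag has size at most 3, so the width is 3 − 1 = 2 and tw(G) ≤ 2. For the lower bound, G contains the cycle 6–7–4–5–6, so G is not a forest; only forests have treewidth ≤ 1, hence tw(G) ≥ 2. Combining the bounds, tw(G) = 2.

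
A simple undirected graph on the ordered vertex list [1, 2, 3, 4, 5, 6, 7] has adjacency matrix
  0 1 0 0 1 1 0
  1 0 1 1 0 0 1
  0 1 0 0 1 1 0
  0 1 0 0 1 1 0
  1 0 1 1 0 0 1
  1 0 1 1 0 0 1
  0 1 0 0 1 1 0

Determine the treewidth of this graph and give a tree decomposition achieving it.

Each bag holds 4 vertices, so the decomposition has width 3, which upper-bounds the treewidth. For the lower bound: the 4 vertex sets {1,5}, {2,4}, {6}, {3} are disjoint, each induces a connected subgraph, and every pair is joined by at least one edge of G. Contracting each set to a single vertex therefore yields K_{4} as a minor, and since treewidth is minor-monotone, tw(G) ≥ tw(K_{4}) = 3. The upper and lower bounds meet at 3, so that is the treewidth.

Treewidth 3.
One such decomposition:
Bags: B1 = {1, 2, 5, 6}  B2 = {2, 4, 5, 6}  B3 = {2, 3, 5, 6}  B4 = {2, 5, 6, 7}
Tree: B1–B2, B2–B3, B3–B4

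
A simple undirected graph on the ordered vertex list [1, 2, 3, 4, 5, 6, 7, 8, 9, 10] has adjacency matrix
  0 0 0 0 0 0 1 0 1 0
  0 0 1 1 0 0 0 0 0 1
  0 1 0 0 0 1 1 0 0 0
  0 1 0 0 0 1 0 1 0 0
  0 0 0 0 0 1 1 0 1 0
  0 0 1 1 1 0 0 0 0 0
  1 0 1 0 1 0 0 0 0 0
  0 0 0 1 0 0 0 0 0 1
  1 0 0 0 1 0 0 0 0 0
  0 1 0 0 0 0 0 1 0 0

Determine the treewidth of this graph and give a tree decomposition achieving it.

Each bag holds 3 vertices, so the decomposition has width 2, which upper-bounds the treewidth. The edges 8–10–2–4–8 form a cycle, so G is not a tree and its treewidth is at least 2. Hence tw(G) = 2 exactly.

Treewidth 2.
One optimal decomposition is:
Bags: B1 = {4, 8, 10}  B2 = {2, 4, 10}  B3 = {2, 4, 6}  B4 = {2, 3, 6}  B5 = {3, 5, 6}  B6 = {3, 5, 7}  B7 = {5, 7, 9}  B8 = {1, 7, 9}
Tree: B1–B2, B2–B3, B3–B4, B4–B5, B5–B6, B6–B7, B7–B8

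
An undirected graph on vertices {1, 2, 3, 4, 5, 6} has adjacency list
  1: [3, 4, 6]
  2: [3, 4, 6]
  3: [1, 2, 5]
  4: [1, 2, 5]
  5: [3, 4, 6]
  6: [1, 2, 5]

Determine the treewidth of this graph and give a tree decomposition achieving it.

Treewidth 3.
Bags: B1 = {1, 2, 4, 5}  B2 = {1, 2, 5, 6}  B3 = {1, 2, 3, 5}
Tree: B1–B2, B2–B3

Every bag has size at most 4, so the width is 4 − 1 = 3 and tw(G) ≤ 3. For the lower bound: the 4 vertex sets {2,4}, {1,6}, {5}, {3} are disjoint, each induces a connected subgraph, and every pair is joined by at least one edge of G. Contracting each set to a single vertex therefore yields K_{4} as a minor, and since treewidth is minor-monotone, tw(G) ≥ tw(K_{4}) = 3. Therefore the treewidth is 3.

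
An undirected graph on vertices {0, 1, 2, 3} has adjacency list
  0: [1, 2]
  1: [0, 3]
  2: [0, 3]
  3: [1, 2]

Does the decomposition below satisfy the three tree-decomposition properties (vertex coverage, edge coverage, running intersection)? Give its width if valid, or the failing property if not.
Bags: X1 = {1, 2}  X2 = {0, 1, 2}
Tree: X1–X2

No — vertex 3 appears in no bag.

A tree decomposition must satisfy three properties: every vertex lies in some bag; for every edge, both endpoints lie together in some bag; and for every vertex, the bags containing it form a connected subtree. Here vertex 3 appears in no bag, so the decomposition is invalid.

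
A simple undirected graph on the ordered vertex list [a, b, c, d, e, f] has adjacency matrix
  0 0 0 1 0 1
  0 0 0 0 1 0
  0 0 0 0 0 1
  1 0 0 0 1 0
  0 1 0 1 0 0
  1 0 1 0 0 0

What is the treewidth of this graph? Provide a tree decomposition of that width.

Treewidth 1.
Bags: B1 = {b, e}  B2 = {d, e}  B3 = {a, d}  B4 = {a, f}  B5 = {c, f}
Tree: B1–B2, B2–B3, B3–B4, B4–B5

Each bag holds 2 vertices, so the decomposition has width 1, which upper-bounds the treewidth. Any graph with an edge has treewidth ≥ 1, and G has the edge b–e. Therefore the treewidth is 1.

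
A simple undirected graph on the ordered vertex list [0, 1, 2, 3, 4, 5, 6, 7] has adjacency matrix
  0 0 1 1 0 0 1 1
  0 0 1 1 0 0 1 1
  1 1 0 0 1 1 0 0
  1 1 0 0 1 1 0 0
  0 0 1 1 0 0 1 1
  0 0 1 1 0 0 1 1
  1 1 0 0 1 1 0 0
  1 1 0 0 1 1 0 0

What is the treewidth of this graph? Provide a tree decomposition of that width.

Every bag has size at most 5, so the width is 5 − 1 = 4 and tw(G) ≤ 4. For the lower bound: the 5 vertex sets {5,7}, {1,2}, {0,3}, {6}, {4} are disjoint, each induces a connected subgraph, and every pair is joined by at least one edge of G. Contracting each set to a single vertex therefore yields K_{5} as a minor, and since treewidth is minor-monotone, tw(G) ≥ tw(K_{5}) = 4. Combining the bounds, tw(G) = 4.

Treewidth 4.
One optimal decomposition is:
Bags: B1 = {2, 3, 5, 6, 7}  B2 = {1, 2, 3, 6, 7}  B3 = {0, 2, 3, 6, 7}  B4 = {2, 3, 4, 6, 7}
Tree: B1–B2, B2–B3, B3–B4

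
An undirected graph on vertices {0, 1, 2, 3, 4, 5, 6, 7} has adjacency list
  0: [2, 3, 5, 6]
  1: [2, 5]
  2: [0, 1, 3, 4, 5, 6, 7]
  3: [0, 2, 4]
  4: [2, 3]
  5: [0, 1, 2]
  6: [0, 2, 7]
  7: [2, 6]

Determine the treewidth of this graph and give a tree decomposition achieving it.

The largest bag has 3 vertices, giving width 2; this decomposition certifies tw(G) ≤ 2. On the other hand G contains the 3-clique {0, 2, 3}. A clique must lie in a single bag of any decomposition, so no decomposition can have width below 2. The upper and lower bounds meet at 2, so that is the treewidth.

Treewidth 2.
One optimal decomposition is:
Bags: B1 = {0, 2, 5}  B2 = {0, 2, 6}  B3 = {0, 2, 3}  B4 = {1, 2, 5}  B5 = {2, 6, 7}  B6 = {2, 3, 4}
Tree: B1–B2, B2–B3, B1–B4, B2–B5, B3–B6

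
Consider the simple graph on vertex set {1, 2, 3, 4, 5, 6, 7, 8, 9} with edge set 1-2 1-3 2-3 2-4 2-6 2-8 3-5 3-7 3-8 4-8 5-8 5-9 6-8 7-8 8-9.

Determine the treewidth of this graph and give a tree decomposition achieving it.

Treewidth 2.
One such decomposition:
Bags: B1 = {2, 3, 8}  B2 = {2, 4, 8}  B3 = {3, 7, 8}  B4 = {3, 5, 8}  B5 = {2, 6, 8}  B6 = {1, 2, 3}  B7 = {5, 8, 9}
Tree: B1–B2, B1–B3, B3–B4, B2–B5, B1–B6, B4–B7

Every bag has size at most 3, so the width is 3 − 1 = 2 and tw(G) ≤ 2. For the lower bound, the 3 vertices {5, 8, 9} are pairwise adjacent, and any tree decomposition puts a clique entirely inside one bag — forcing width ≥ 2. Hence tw(G) = 2 exactly.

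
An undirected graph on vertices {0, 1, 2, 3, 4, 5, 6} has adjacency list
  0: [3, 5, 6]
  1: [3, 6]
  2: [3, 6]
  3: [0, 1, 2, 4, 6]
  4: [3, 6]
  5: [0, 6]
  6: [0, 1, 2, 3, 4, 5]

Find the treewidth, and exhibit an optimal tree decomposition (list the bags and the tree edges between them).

Treewidth 2.
One optimal decomposition is:
Bags: B1 = {2, 3, 6}  B2 = {0, 3, 6}  B3 = {1, 3, 6}  B4 = {3, 4, 6}  B5 = {0, 5, 6}
Tree: B1–B2, B1–B3, B2–B4, B2–B5

The largest bag has 3 vertices, giving width 2; this decomposition certifies tw(G) ≤ 2. For the lower bound, the 3 vertices {0, 3, 6} are pairwise adjacent, and any tree decomposition puts a clique entirely inside one bag — forcing width ≥ 2. The upper and lower bounds meet at 2, so that is the treewidth.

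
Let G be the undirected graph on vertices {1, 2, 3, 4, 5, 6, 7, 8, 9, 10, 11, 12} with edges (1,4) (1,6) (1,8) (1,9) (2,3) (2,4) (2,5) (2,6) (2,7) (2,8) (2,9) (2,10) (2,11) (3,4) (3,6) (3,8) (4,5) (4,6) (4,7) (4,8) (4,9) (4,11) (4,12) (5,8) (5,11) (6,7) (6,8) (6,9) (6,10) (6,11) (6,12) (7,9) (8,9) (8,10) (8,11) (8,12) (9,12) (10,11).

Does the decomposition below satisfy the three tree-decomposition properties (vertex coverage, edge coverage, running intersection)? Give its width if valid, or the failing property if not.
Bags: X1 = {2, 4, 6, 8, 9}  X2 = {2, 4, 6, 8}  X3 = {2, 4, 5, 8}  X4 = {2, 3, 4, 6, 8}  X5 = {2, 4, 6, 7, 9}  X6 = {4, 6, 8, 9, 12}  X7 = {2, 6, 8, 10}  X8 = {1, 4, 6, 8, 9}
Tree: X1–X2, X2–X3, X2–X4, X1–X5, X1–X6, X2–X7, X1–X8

A tree decomposition must satisfy three properties: every vertex lies in some bag; for every edge, both endpoints lie together in some bag; and for every vertex, the bags containing it form a connected subtree. Here vertex 11 appears in no bag, so the decomposition is invalid.

No — vertex 11 appears in no bag.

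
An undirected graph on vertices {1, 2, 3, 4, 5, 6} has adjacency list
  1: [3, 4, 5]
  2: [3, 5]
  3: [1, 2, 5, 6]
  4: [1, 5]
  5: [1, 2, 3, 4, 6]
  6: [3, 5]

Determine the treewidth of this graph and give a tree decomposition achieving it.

Treewidth 2.
Bags: B1 = {1, 3, 5}  B2 = {2, 3, 5}  B3 = {3, 5, 6}  B4 = {1, 4, 5}
Tree: B1–B2, B1–B3, B1–B4

The largest bag has 3 vertices, giving width 2; this decomposition certifies tw(G) ≤ 2. Conversely, {1, 3, 5} is a clique of size 3, and the vertices of any clique must share a bag in every tree decomposition; so some bag has ≥ 3 vertices and tw(G) ≥ 2. Combining the bounds, tw(G) = 2.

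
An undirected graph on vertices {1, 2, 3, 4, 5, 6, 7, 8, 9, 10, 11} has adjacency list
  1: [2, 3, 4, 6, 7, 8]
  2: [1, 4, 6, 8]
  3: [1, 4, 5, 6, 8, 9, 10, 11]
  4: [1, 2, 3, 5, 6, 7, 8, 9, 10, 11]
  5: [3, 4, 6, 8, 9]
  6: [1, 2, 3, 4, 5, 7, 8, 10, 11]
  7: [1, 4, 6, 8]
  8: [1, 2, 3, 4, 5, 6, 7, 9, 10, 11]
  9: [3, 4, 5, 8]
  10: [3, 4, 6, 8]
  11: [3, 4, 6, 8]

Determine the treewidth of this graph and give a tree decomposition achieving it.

The largest bag has 5 vertices, giving width 4; this decomposition certifies tw(G) ≤ 4. For the lower bound, the 5 vertices {3, 4, 5, 8, 9} are pairwise adjacent, and any tree decomposition puts a clique entirely inside one bag — forcing width ≥ 4. Hence tw(G) = 4 exactly.

Treewidth 4.
One such decomposition:
Bags: B1 = {1, 3, 4, 6, 8}  B2 = {3, 4, 5, 6, 8}  B3 = {1, 2, 4, 6, 8}  B4 = {1, 4, 6, 7, 8}  B5 = {3, 4, 6, 8, 11}  B6 = {3, 4, 6, 8, 10}  B7 = {3, 4, 5, 8, 9}
Tree: B1–B2, B1–B3, B1–B4, B1–B5, B2–B6, B2–B7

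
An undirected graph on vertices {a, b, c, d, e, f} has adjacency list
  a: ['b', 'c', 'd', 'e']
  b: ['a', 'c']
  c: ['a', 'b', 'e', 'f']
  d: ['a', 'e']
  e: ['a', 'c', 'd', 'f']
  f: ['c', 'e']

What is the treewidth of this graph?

A width-2 tree decomposition is:
Bags: B1 = {a, c, e}  B2 = {c, e, f}  B3 = {a, d, e}  B4 = {a, b, c}
Tree: B1–B2, B1–B3, B1–B4
Every bag has size at most 3, so the width is 3 − 1 = 2 and tw(G) ≤ 2. For the lower bound, the 3 vertices {a, d, e} are pairwise adjacent, and any tree decomposition puts a clique entirely inside one bag — forcing width ≥ 2. The upper and lower bounds meet at 2, so that is the treewidth.

2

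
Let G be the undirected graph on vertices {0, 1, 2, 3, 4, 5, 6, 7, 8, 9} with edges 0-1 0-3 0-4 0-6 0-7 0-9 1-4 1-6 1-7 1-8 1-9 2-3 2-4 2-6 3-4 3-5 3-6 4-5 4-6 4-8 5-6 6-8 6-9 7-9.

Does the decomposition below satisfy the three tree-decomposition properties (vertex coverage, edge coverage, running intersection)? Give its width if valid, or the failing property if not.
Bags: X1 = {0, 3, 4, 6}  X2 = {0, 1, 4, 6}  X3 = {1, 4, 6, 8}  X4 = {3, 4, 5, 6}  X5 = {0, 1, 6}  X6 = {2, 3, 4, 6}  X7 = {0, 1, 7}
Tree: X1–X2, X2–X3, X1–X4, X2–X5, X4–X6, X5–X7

No — vertex 9 appears in no bag.

A tree decomposition must satisfy three properties: every vertex lies in some bag; for every edge, both endpoints lie together in some bag; and for every vertex, the bags containing it form a connected subtree. Here vertex 9 appears in no bag, so the decomposition is invalid.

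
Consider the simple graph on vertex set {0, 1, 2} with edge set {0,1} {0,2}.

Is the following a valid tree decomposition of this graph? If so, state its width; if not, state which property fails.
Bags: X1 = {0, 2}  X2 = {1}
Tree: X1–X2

A tree decomposition must satisfy three properties: every vertex lies in some bag; for every edge, both endpoints lie together in some bag; and for every vertex, the bags containing it form a connected subtree. Here edge (0,1) lies in no bag, so the decomposition is invalid.

No — edge (0,1) lies in no bag.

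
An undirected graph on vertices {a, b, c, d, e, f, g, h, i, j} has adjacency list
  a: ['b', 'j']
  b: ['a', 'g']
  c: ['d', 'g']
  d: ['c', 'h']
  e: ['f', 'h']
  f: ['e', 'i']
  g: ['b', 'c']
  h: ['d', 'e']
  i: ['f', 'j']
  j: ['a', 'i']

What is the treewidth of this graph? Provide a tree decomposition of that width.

Every bag has size at most 3, so the width is 3 − 1 = 2 and tw(G) ≤ 2. For the lower bound, G contains the cycle a–j–i–f–e–h–d–c–g–b–a, so G is not a forest; only forests have treewidth ≤ 1, hence tw(G) ≥ 2. The upper and lower bounds meet at 2, so that is the treewidth.

Treewidth 2.
One such decomposition:
Bags: B1 = {a, i, j}  B2 = {a, f, i}  B3 = {a, e, f}  B4 = {a, e, h}  B5 = {a, d, h}  B6 = {a, c, d}  B7 = {a, c, g}  B8 = {a, b, g}
Tree: B1–B2, B2–B3, B3–B4, B4–B5, B5–B6, B6–B7, B7–B8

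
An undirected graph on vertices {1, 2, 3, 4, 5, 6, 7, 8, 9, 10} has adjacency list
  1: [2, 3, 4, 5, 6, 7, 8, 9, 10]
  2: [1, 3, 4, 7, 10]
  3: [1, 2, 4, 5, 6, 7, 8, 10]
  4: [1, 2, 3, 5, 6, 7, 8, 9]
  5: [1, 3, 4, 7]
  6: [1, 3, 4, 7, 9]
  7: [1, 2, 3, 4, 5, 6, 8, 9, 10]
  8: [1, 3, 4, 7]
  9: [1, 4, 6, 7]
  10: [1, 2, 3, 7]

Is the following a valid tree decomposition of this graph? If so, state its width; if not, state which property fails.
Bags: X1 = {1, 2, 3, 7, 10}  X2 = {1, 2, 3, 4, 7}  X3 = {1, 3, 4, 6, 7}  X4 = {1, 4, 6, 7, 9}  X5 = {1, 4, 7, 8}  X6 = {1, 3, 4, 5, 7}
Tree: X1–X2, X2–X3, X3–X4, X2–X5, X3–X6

A tree decomposition must satisfy three properties: every vertex lies in some bag; for every edge, both endpoints lie together in some bag; and for every vertex, the bags containing it form a connected subtree. Here edge (3,8) lies in no bag, so the decomposition is invalid.

No — edge (3,8) lies in no bag.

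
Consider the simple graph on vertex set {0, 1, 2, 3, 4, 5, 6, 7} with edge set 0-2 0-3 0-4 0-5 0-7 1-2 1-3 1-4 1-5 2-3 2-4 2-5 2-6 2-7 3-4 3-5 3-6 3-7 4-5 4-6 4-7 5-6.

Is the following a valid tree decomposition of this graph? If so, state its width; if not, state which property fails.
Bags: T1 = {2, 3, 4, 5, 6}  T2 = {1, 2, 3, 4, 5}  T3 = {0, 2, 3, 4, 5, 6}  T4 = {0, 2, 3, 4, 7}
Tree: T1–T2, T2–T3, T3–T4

A tree decomposition must satisfy three properties: every vertex lies in some bag; for every edge, both endpoints lie together in some bag; and for every vertex, the bags containing it form a connected subtree. Here bags containing vertex 6 are not connected in the tree, so the decomposition is invalid.

No — bags containing vertex 6 are not connected in the tree.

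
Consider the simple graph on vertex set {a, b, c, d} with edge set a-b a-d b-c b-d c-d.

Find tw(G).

A width-2 tree decomposition is:
Bags: B1 = {b, c, d}  B2 = {a, b, d}
Tree: B1–B2
Each bag holds 3 vertices, so the decomposition has width 2, which upper-bounds the treewidth. On the other hand G contains the 3-clique {b, c, d}. A clique must lie in a single bag of any decomposition, so no decomposition can have width below 2. The upper and lower bounds meet at 2, so that is the treewidth.

2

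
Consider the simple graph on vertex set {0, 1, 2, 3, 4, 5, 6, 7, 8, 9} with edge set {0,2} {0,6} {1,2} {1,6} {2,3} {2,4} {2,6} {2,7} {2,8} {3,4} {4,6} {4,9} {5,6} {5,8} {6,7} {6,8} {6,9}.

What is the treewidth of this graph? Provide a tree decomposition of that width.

The largest bag has 3 vertices, giving width 2; this decomposition certifies tw(G) ≤ 2. On the other hand G contains the 3-clique {2, 3, 4}. A clique must lie in a single bag of any decomposition, so no decomposition can have width below 2. Therefore the treewidth is 2.

Treewidth 2.
One such decomposition:
Bags: B1 = {0, 2, 6}  B2 = {2, 6, 8}  B3 = {5, 6, 8}  B4 = {2, 4, 6}  B5 = {2, 6, 7}  B6 = {2, 3, 4}  B7 = {1, 2, 6}  B8 = {4, 6, 9}
Tree: B1–B2, B2–B3, B1–B4, B2–B5, B4–B6, B4–B7, B4–B8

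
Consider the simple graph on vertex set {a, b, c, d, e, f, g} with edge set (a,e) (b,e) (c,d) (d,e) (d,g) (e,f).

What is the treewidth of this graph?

1

A width-1 tree decomposition is:
Bags: B1 = {c, d}  B2 = {d, e}  B3 = {b, e}  B4 = {a, e}  B5 = {e, f}  B6 = {d, g}
Tree: B1–B2, B2–B3, B3–B4, B2–B5, B1–B6
The largest bag has 2 vertices, giving width 1; this decomposition certifies tw(G) ≤ 1. G has an edge, so its treewidth is at least 1. The upper and lower bounds meet at 1, so that is the treewidth.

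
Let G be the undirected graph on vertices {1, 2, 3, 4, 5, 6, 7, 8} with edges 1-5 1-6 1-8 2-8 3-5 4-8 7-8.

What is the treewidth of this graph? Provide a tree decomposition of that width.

Each bag holds 2 vertices, so the decomposition has width 1, which upper-bounds the treewidth. Since G has at least one edge (e.g. 5–1), it is not an edgeless graph, so tw(G) ≥ 1. Hence tw(G) = 1 exactly.

Treewidth 1.
Bags: B1 = {1, 5}  B2 = {3, 5}  B3 = {1, 6}  B4 = {1, 8}  B5 = {7, 8}  B6 = {4, 8}  B7 = {2, 8}
Tree: B1–B2, B1–B3, B1–B4, B4–B5, B4–B6, B5–B7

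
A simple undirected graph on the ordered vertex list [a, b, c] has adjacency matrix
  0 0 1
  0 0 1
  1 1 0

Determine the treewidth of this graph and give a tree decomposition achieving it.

Each bag holds 2 vertices, so the decomposition has width 1, which upper-bounds the treewidth. Since G has at least one edge (e.g. b–c), it is not an edgeless graph, so tw(G) ≥ 1. The upper and lower bounds meet at 1, so that is the treewidth.

Treewidth 1.
One optimal decomposition is:
Bags: B1 = {b, c}  B2 = {a, c}
Tree: B1–B2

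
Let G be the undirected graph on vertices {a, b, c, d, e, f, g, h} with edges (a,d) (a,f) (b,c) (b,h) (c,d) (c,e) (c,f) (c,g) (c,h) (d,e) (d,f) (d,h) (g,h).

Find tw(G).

A width-2 tree decomposition is:
Bags: B1 = {c, d, h}  B2 = {c, g, h}  B3 = {c, d, f}  B4 = {b, c, h}  B5 = {a, d, f}  B6 = {c, d, e}
Tree: B1–B2, B1–B3, B2–B4, B3–B5, B1–B6
The largest bag has 3 vertices, giving width 2; this decomposition certifies tw(G) ≤ 2. Conversely, {c, d, e} is a clique of size 3, and the vertices of any clique must share a bag in every tree decomposition; so some bag has ≥ 3 vertices and tw(G) ≥ 2. Therefore the treewidth is 2.

2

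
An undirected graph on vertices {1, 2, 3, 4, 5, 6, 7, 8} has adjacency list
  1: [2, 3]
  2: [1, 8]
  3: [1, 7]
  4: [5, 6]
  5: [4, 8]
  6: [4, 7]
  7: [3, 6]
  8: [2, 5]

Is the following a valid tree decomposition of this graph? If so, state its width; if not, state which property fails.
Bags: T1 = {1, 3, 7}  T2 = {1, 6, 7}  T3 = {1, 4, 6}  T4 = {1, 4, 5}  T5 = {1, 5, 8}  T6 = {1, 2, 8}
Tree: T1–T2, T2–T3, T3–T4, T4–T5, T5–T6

Every vertex of G appears in some bag (union = {1, 2, 3, 4, 5, 6, 7, 8}); every edge is covered by a bag; and for each vertex v the set of bags containing v is connected in the bag tree. The decomposition is therefore valid. The largest bag has 3 vertices, so the width is 2.

Yes; width 2.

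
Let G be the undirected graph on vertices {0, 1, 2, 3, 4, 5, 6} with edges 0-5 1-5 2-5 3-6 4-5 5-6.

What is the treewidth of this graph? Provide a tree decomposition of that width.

Every bag has size at most 2, so the width is 2 − 1 = 1 and tw(G) ≤ 1. G has an edge, so its treewidth is at least 1. The upper and lower bounds meet at 1, so that is the treewidth.

Treewidth 1.
One optimal decomposition is:
Bags: B1 = {4, 5}  B2 = {5, 6}  B3 = {2, 5}  B4 = {3, 6}  B5 = {0, 5}  B6 = {1, 5}
Tree: B1–B2, B2–B3, B2–B4, B2–B5, B1–B6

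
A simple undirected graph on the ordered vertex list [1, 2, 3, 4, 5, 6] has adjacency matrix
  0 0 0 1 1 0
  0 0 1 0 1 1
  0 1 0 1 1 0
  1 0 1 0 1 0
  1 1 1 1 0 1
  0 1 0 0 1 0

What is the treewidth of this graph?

A width-2 tree decomposition is:
Bags: B1 = {3, 4, 5}  B2 = {2, 3, 5}  B3 = {1, 4, 5}  B4 = {2, 5, 6}
Tree: B1–B2, B1–B3, B2–B4
Each bag holds 3 vertices, so the decomposition has width 2, which upper-bounds the treewidth. For the lower bound, the 3 vertices {1, 4, 5} are pairwise adjacent, and any tree decomposition puts a clique entirely inside one bag — forcing width ≥ 2. Hence tw(G) = 2 exactly.

2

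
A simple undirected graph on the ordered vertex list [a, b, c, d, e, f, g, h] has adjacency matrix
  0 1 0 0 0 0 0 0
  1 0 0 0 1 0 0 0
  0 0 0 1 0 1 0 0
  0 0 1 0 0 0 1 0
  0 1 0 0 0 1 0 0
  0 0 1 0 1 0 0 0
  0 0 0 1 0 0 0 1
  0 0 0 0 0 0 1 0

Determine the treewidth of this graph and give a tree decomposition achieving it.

Each bag holds 2 vertices, so the decomposition has width 1, which upper-bounds the treewidth. G has an edge, so its treewidth is at least 1. Hence tw(G) = 1 exactly.

Treewidth 1.
Bags: B1 = {g, h}  B2 = {d, g}  B3 = {c, d}  B4 = {c, f}  B5 = {e, f}  B6 = {b, e}  B7 = {a, b}
Tree: B1–B2, B2–B3, B3–B4, B4–B5, B5–B6, B6–B7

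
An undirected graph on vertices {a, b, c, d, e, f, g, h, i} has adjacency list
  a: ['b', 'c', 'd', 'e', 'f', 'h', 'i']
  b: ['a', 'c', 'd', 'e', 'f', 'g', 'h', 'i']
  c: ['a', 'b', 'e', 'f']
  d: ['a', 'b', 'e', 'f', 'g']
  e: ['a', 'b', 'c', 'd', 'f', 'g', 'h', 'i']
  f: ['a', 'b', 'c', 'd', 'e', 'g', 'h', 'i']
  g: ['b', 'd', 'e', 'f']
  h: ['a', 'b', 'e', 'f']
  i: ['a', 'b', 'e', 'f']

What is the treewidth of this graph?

4

A width-4 tree decomposition is:
Bags: B1 = {a, b, c, e, f}  B2 = {a, b, e, f, h}  B3 = {a, b, d, e, f}  B4 = {a, b, e, f, i}  B5 = {b, d, e, f, g}
Tree: B1–B2, B2–B3, B3–B4, B3–B5
Every bag has size at most 5, so the width is 5 − 1 = 4 and tw(G) ≤ 4. On the other hand G contains the 5-clique {b, d, e, f, g}. A clique must lie in a single bag of any decomposition, so no decomposition can have width below 4. Therefore the treewidth is 4.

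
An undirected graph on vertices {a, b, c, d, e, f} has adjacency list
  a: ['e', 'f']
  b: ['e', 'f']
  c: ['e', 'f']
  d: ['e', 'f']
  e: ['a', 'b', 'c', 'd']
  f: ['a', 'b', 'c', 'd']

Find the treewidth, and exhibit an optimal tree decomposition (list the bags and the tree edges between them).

Treewidth 2.
Bags: B1 = {c, e, f}  B2 = {b, e, f}  B3 = {d, e, f}  B4 = {a, e, f}
Tree: B1–B2, B2–B3, B3–B4

Every bag has size at most 3, so the width is 3 − 1 = 2 and tw(G) ≤ 2. The edges e–c–f–b–e form a cycle, so G is not a tree and its treewidth is at least 2. Hence tw(G) = 2 exactly.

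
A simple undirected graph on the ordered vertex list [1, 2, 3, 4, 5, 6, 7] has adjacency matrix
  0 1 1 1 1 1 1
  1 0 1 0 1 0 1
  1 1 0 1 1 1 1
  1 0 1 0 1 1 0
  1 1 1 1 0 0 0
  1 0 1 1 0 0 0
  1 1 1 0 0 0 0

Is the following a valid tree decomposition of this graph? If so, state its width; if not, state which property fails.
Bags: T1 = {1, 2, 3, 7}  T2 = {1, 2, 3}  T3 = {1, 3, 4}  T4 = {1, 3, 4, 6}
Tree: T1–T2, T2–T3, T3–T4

A tree decomposition must satisfy three properties: every vertex lies in some bag; for every edge, both endpoints lie together in some bag; and for every vertex, the bags containing it form a connected subtree. Here vertex 5 appears in no bag, so the decomposition is invalid.

No — vertex 5 appears in no bag.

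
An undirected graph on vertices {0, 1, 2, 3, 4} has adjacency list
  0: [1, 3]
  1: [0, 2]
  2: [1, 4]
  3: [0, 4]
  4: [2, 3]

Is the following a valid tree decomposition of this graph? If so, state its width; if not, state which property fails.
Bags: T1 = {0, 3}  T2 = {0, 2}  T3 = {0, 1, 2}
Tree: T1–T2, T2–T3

A tree decomposition must satisfy three properties: every vertex lies in some bag; for every edge, both endpoints lie together in some bag; and for every vertex, the bags containing it form a connected subtree. Here vertex 4 appears in no bag, so the decomposition is invalid.

No — vertex 4 appears in no bag.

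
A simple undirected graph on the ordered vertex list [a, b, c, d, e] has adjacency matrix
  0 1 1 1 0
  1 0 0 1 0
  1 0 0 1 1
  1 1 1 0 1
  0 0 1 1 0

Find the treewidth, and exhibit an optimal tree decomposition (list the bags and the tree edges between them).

The largest bag has 3 vertices, giving width 2; this decomposition certifies tw(G) ≤ 2. Conversely, {c, d, e} is a clique of size 3, and the vertices of any clique must share a bag in every tree decomposition; so some bag has ≥ 3 vertices and tw(G) ≥ 2. The upper and lower bounds meet at 2, so that is the treewidth.

Treewidth 2.
One such decomposition:
Bags: B1 = {a, b, d}  B2 = {a, c, d}  B3 = {c, d, e}
Tree: B1–B2, B2–B3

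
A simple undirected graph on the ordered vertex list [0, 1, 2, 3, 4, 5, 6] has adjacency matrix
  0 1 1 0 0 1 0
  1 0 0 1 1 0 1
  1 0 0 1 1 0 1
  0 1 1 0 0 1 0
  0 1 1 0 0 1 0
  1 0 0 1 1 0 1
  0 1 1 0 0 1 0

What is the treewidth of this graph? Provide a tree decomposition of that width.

Treewidth 3.
Bags: B1 = {1, 2, 5, 6}  B2 = {0, 1, 2, 5}  B3 = {1, 2, 3, 5}  B4 = {1, 2, 4, 5}
Tree: B1–B2, B2–B3, B3–B4

The largest bag has 4 vertices, giving width 3; this decomposition certifies tw(G) ≤ 3. For the lower bound: the 4 vertex sets {2,6}, {0,1}, {5}, {3} are disjoint, each induces a connected subgraph, and every pair is joined by at least one edge of G. Contracting each set to a single vertex therefore yields K_{4} as a minor, and since treewidth is minor-monotone, tw(G) ≥ tw(K_{4}) = 3. Therefore the treewidth is 3.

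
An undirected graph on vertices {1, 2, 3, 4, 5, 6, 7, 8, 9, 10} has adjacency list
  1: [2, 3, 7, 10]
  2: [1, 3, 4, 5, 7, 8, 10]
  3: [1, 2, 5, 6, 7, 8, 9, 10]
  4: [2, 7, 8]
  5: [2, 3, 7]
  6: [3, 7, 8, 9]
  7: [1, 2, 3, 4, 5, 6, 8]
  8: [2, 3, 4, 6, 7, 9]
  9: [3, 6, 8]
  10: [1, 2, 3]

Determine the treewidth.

A width-3 tree decomposition is:
Bags: B1 = {2, 3, 7, 8}  B2 = {3, 6, 7, 8}  B3 = {2, 3, 5, 7}  B4 = {3, 6, 8, 9}  B5 = {2, 4, 7, 8}  B6 = {1, 2, 3, 7}  B7 = {1, 2, 3, 10}
Tree: B1–B2, B1–B3, B2–B4, B1–B5, B1–B6, B6–B7
Every bag has size at most 4, so the width is 4 − 1 = 3 and tw(G) ≤ 3. For the lower bound, the 4 vertices {3, 6, 8, 9} are pairwise adjacent, and any tree decomposition puts a clique entirely inside one bag — forcing width ≥ 3. The upper and lower bounds meet at 3, so that is the treewidth.

3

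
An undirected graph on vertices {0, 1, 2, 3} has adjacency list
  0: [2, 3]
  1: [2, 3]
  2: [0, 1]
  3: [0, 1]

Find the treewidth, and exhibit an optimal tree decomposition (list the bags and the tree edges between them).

The largest bag has 3 vertices, giving width 2; this decomposition certifies tw(G) ≤ 2. The edges 0–2–1–3–0 form a cycle, so G is not a tree and its treewidth is at least 2. Therefore the treewidth is 2.

Treewidth 2.
One such decomposition:
Bags: B1 = {0, 1, 2}  B2 = {0, 1, 3}
Tree: B1–B2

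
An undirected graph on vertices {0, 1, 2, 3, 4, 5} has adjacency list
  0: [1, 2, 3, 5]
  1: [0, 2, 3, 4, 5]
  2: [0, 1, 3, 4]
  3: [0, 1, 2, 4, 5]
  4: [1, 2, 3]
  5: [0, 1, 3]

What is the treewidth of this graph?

3

A width-3 tree decomposition is:
Bags: B1 = {1, 2, 3, 4}  B2 = {0, 1, 2, 3}  B3 = {0, 1, 3, 5}
Tree: B1–B2, B2–B3
The largest bag has 4 vertices, giving width 3; this decomposition certifies tw(G) ≤ 3. For the lower bound, the 4 vertices {0, 1, 2, 3} are pairwise adjacent, and any tree decomposition puts a clique entirely inside one bag — forcing width ≥ 3. Therefore the treewidth is 3.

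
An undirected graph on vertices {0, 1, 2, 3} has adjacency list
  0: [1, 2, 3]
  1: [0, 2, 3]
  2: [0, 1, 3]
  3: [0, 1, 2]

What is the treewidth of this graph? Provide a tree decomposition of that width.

Treewidth 3.
Bags: B1 = {0, 1, 2, 3}
Tree: (single bag)

A single bag containing all 4 vertices is trivially a valid decomposition of width 3. For the lower bound, the 4 vertices {0, 1, 2, 3} are pairwise adjacent, and any tree decomposition puts a clique entirely inside one bag — forcing width ≥ 3. Hence tw(G) = 3 exactly.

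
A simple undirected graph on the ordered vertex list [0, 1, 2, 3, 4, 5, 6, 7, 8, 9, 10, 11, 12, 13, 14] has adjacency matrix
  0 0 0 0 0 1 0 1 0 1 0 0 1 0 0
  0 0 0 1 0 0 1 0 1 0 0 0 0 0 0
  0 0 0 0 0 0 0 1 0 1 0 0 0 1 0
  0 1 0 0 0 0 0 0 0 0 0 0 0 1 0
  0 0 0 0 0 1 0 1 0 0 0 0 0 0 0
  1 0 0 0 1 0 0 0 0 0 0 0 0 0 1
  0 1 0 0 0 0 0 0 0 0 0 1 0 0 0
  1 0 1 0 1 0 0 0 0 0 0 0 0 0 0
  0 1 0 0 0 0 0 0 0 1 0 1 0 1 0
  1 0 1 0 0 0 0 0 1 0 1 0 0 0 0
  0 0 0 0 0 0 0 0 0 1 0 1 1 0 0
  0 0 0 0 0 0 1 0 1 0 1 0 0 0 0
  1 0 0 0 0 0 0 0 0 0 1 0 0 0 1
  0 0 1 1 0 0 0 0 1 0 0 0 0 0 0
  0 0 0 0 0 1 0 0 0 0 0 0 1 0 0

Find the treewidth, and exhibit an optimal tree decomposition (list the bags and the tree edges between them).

Every bag has size at most 4, so the width is 4 − 1 = 3 and tw(G) ≤ 3. For the lower bound: the 4 vertex sets {4,5,14}, {12}, {0}, {2,7,9,10} are disjoint, each induces a connected subgraph, and every pair is joined by at least one edge of G. Contracting each set to a single vertex therefore yields K_{4} as a minor, and since treewidth is minor-monotone, tw(G) ≥ tw(K_{4}) = 3. Therefore the treewidth is 3.

Treewidth 3.
One such decomposition:
Bags: B1 = {4, 5, 12, 14}  B2 = {0, 4, 5, 12}  B3 = {0, 4, 7, 12}  B4 = {0, 7, 10, 12}  B5 = {0, 7, 9, 10}  B6 = {2, 7, 9, 10}  B7 = {2, 9, 10, 11}  B8 = {2, 8, 9, 11}  B9 = {2, 8, 11, 13}  B10 = {6, 8, 11, 13}  B11 = {1, 6, 8, 13}  B12 = {1, 3, 6, 13}
Tree: B1–B2, B2–B3, B3–B4, B4–B5, B5–B6, B6–B7, B7–B8, B8–B9, B9–B10, B10–B11, B11–B12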